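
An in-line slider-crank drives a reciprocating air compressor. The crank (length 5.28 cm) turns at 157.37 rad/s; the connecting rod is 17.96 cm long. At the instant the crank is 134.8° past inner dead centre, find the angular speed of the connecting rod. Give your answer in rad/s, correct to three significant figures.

ω = 157.4 rad/s
The rod makes angle φ with the slider axis where L sinφ = r sinθ; differentiating, L cosφ·φ̇ = r ω cosθ.
L cosφ = √(L² − r² sin²θ) = 0.17565 m.
|ω_rod| = r ω |cosθ| / √(L² − r² sin²θ) = 0.0528·157.4·0.70463/0.17565 = 33.333 rad/s.

33.3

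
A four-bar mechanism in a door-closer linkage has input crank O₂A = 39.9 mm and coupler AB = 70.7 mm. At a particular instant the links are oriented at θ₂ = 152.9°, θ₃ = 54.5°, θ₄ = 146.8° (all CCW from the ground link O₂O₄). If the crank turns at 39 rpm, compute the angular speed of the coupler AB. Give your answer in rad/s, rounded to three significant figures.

ω₂ = 4.084 rad/s (from 39 rpm).
Differentiating the loop-closure r₂e^{iθ₂}+r₃e^{iθ₃}=r₁+r₄e^{iθ₄} gives r₂ω₂e^{iθ₂}+r₃ω₃e^{iθ₃}=r₄ω₄e^{iθ₄}.
Eliminating the other unknown: ω₃ = r₂ω₂ sin(θ₄−θ₂) / [r₃ sin(θ₃−θ₄)].
Numerator sine = -0.10626; denominator sine = -0.99919.
Result = 0.0399·4.084·(-0.10626) / (0.0707·(-0.99919)) = +0.24512 rad/s; magnitude 0.24512 rad/s.

0.245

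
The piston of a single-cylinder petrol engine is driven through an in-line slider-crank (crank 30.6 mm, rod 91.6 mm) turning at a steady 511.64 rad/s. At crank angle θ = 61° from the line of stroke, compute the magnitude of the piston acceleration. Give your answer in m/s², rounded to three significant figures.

2460

ω = 511.6 rad/s
x(θ) = r cosθ + √(L² − r² sin²θ); with ω constant, a = ω²·d²x/dθ².
d²x/dθ² = −r cosθ − r²(cos2θ)/√u − r⁴ sin²2θ/(4u^{3/2}),  u = L² − r² sin²θ = 0.00767428 m².
Substituting r = 0.0306 m, L = 0.0916 m, θ = 61°: d²x/dθ² = -0.0094055 m.
a = ω²·d²x/dθ² = (511.6)²·(-0.0094055) = -2462.1 m/s²;  |a| = 2462.1 m/s².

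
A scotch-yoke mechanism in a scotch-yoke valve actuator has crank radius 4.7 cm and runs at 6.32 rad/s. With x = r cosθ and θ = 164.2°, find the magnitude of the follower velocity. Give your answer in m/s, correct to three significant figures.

0.0809

ω = 6.32 rad/s
x = r cosθ ⇒ ẋ = −rω sinθ.
|v| = rω|sinθ| = 0.047·6.32·|sin 164.2°| = 0.080878 m/s.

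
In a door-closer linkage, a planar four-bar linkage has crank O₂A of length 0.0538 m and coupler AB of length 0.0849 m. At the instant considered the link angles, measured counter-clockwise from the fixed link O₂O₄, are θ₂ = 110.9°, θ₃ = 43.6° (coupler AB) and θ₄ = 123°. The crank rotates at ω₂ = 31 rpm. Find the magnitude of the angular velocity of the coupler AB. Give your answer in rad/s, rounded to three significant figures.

ω₂ = 3.246 rad/s (from 31 rpm).
Differentiating the loop-closure r₂e^{iθ₂}+r₃e^{iθ₃}=r₁+r₄e^{iθ₄} gives r₂ω₂e^{iθ₂}+r₃ω₃e^{iθ₃}=r₄ω₄e^{iθ₄}.
Eliminating the other unknown: ω₃ = r₂ω₂ sin(θ₄−θ₂) / [r₃ sin(θ₃−θ₄)].
Numerator sine = +0.20962; denominator sine = -0.98294.
Result = 0.0538·3.246·(+0.20962) / (0.0849·(-0.98294)) = -0.4387 rad/s; magnitude 0.4387 rad/s.

0.439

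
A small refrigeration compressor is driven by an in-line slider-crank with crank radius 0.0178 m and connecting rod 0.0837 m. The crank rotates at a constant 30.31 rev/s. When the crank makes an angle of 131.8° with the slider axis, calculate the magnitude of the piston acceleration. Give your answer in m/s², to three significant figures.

444

ω = 2π·30.3 = 190.4 rad/s
x(θ) = r cosθ + √(L² − r² sin²θ); with ω constant, a = ω²·d²x/dθ².
d²x/dθ² = −r cosθ − r²(cos2θ)/√u − r⁴ sin²2θ/(4u^{3/2}),  u = L² − r² sin²θ = 0.00682961 m².
Substituting r = 0.0178 m, L = 0.0837 m, θ = 131.8°: d²x/dθ² = +0.012248 m.
a = ω²·d²x/dθ² = (190.4)²·(+0.012248) = +444.21 m/s²;  |a| = 444.21 m/s².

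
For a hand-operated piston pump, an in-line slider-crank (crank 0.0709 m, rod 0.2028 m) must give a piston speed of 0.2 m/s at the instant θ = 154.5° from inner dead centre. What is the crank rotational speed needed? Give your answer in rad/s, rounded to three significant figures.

For an in-line slider-crank, |v_piston| = rω|sinθ|·[1 + r cosθ/√(L² − r² sin²θ)].
With r = 0.0709 m, L = 0.2028 m, θ = 154.5°: the bracketed kinematic factor |dx/dθ| = 0.020781 m.
ω = v/|dx/dθ| = 0.2/0.020781 = 9.6243 rad/s.

9.62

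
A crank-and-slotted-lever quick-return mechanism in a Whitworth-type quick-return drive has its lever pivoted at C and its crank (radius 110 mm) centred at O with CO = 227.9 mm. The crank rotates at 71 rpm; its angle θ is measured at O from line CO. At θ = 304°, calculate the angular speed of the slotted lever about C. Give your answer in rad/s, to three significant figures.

ω = 7.435 rad/s (from 71 rpm).
Crank pin A relative to C: A = (d + r cosθ, r sinθ); lever angle φ = atan2(r sinθ, d + r cosθ).
Differentiating tanφ: φ̇ = rω(d cosθ + r)/(d² + r² + 2dr cosθ).
d² + r² + 2dr cosθ = |CA|² = 0.0920752 m²;  d cosθ + r = +0.23744 m.
|ω_lever| = |0.11·7.435·+0.23744| / 0.0920752 = 2.1091 rad/s.

2.11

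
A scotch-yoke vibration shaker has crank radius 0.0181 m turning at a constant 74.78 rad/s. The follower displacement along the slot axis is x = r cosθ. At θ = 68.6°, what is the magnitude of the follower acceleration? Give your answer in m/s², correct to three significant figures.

ω = 74.78 rad/s
x = r cosθ ⇒ ẍ = −rω² cosθ (ω constant).
|a| = rω²|cosθ| = 0.0181·(74.78)²·|cos 68.6°| = 36.931 m/s².

36.9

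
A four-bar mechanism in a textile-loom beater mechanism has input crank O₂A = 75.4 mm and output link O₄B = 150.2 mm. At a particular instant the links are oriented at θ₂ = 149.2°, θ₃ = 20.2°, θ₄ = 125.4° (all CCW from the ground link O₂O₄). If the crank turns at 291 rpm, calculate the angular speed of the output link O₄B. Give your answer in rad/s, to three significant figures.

12.3

ω₂ = 30.47 rad/s (from 291 rpm).
Differentiating the loop-closure r₂e^{iθ₂}+r₃e^{iθ₃}=r₁+r₄e^{iθ₄} gives r₂ω₂e^{iθ₂}+r₃ω₃e^{iθ₃}=r₄ω₄e^{iθ₄}.
Eliminating the other unknown: ω₄ = r₂ω₂ sin(θ₂−θ₃) / [r₄ sin(θ₄−θ₃)].
Numerator sine = +0.77715; denominator sine = +0.96502.
Result = 0.0754·30.47·(+0.77715) / (0.1502·(+0.96502)) = +12.319 rad/s; magnitude 12.319 rad/s.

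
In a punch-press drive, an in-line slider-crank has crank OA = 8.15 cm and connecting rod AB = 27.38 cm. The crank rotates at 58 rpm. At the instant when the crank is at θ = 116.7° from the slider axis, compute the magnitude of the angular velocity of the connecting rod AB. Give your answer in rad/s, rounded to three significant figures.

ω = 6.074 rad/s (converted from 58 rpm).
The rod makes angle φ with the slider axis where L sinφ = r sinθ; differentiating, L cosφ·φ̇ = r ω cosθ.
L cosφ = √(L² − r² sin²θ) = 0.26394 m.
|ω_rod| = r ω |cosθ| / √(L² − r² sin²θ) = 0.0815·6.074·0.44932/0.26394 = 0.84268 rad/s.

0.843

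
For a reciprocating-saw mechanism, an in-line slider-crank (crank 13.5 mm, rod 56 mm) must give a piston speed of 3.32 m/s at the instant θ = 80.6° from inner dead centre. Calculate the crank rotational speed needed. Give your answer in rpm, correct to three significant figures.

2290

For an in-line slider-crank, |v_piston| = rω|sinθ|·[1 + r cosθ/√(L² − r² sin²θ)].
With r = 0.0135 m, L = 0.056 m, θ = 80.6°: the bracketed kinematic factor |dx/dθ| = 0.013859 m.
ω = v/|dx/dθ| = 3.32/0.013859 = 239.56 rad/s.
N = 60ω/(2π) = 2287.6 rpm.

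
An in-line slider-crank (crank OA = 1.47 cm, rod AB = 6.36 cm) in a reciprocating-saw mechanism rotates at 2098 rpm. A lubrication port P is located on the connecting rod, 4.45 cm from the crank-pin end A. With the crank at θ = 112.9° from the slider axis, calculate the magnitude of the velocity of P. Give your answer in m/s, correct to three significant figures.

2.81

ω = 219.7 rad/s.  Crank-pin speed |V_A| = rω = 3.2296 m/s, perpendicular to OA.
Rod angle: sinφ = −(r/L) sinθ ⇒ φ = -12.293°; ω_rod = −rω cosθ/√(L²−r²sin²θ) = +20.224 rad/s.
V_P = V_A + ω_rod × AP, with AP = 0.0445 m along the rod.
Components: V_Px = −rω sinθ − a·ω_rod·sinφ = -2.7835 m/s;  V_Py = rω cosθ + a·ω_rod·cosφ = -0.37741 m/s.
|V_P| = √(V_Px² + V_Py²) = 2.8089 m/s.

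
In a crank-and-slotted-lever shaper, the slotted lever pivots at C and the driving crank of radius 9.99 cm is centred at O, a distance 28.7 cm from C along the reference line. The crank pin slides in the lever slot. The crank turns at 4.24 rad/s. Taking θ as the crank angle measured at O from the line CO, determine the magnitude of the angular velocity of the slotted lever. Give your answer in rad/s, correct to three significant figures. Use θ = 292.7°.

0.779

ω = 4.24 rad/s
Crank pin A relative to C: A = (d + r cosθ, r sinθ); lever angle φ = atan2(r sinθ, d + r cosθ).
Differentiating tanφ: φ̇ = rω(d cosθ + r)/(d² + r² + 2dr cosθ).
d² + r² + 2dr cosθ = |CA|² = 0.114478 m²;  d cosθ + r = +0.21066 m.
|ω_lever| = |0.0999·4.24·+0.21066| / 0.114478 = 0.77944 rad/s.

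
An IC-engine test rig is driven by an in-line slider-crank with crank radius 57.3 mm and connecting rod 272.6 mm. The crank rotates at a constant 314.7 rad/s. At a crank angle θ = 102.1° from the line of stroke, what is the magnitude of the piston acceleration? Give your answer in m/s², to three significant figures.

2300

ω = 314.7 rad/s
x(θ) = r cosθ + √(L² − r² sin²θ); with ω constant, a = ω²·d²x/dθ².
d²x/dθ² = −r cosθ − r²(cos2θ)/√u − r⁴ sin²2θ/(4u^{3/2}),  u = L² − r² sin²θ = 0.0711717 m².
Substituting r = 0.0573 m, L = 0.2726 m, θ = 102.1°: d²x/dθ² = +0.023213 m.
a = ω²·d²x/dθ² = (314.7)²·(+0.023213) = +2298.9 m/s²;  |a| = 2298.9 m/s².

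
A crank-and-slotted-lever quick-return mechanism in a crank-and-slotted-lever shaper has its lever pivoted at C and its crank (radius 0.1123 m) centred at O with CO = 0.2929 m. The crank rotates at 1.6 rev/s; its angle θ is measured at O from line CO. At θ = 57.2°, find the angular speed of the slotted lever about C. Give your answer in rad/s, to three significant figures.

2.28

ω = 10.05 rad/s (from 1.6 rev/s).
Crank pin A relative to C: A = (d + r cosθ, r sinθ); lever angle φ = atan2(r sinθ, d + r cosθ).
Differentiating tanφ: φ̇ = rω(d cosθ + r)/(d² + r² + 2dr cosθ).
d² + r² + 2dr cosθ = |CA|² = 0.134038 m²;  d cosθ + r = +0.27097 m.
|ω_lever| = |0.1123·10.05·+0.27097| / 0.134038 = 2.2823 rad/s.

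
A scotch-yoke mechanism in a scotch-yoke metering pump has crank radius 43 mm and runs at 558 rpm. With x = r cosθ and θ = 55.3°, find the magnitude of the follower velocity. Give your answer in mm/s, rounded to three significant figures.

2070

ω = 58.43 rad/s (from 558 rpm).
x = r cosθ ⇒ ẋ = −rω sinθ.
|v| = rω|sinθ| = 0.043·58.43·|sin 55.3°| = 2.0658 m/s = 2065.8 mm/s.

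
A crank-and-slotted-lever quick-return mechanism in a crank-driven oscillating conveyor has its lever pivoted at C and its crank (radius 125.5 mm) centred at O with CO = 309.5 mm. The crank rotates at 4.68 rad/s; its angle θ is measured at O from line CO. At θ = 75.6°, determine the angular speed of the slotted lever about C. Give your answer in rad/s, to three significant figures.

0.909

ω = 4.68 rad/s
Crank pin A relative to C: A = (d + r cosθ, r sinθ); lever angle φ = atan2(r sinθ, d + r cosθ).
Differentiating tanφ: φ̇ = rω(d cosθ + r)/(d² + r² + 2dr cosθ).
d² + r² + 2dr cosθ = |CA|² = 0.13086 m²;  d cosθ + r = +0.20247 m.
|ω_lever| = |0.1255·4.68·+0.20247| / 0.13086 = 0.90875 rad/s.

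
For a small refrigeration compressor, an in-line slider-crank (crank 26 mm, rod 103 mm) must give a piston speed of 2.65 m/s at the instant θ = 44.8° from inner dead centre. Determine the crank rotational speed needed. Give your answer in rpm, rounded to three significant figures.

For an in-line slider-crank, |v_piston| = rω|sinθ|·[1 + r cosθ/√(L² − r² sin²θ)].
With r = 0.026 m, L = 0.103 m, θ = 44.8°: the bracketed kinematic factor |dx/dθ| = 0.021655 m.
ω = v/|dx/dθ| = 2.65/0.021655 = 122.37 rad/s.
N = 60ω/(2π) = 1168.6 rpm.

1170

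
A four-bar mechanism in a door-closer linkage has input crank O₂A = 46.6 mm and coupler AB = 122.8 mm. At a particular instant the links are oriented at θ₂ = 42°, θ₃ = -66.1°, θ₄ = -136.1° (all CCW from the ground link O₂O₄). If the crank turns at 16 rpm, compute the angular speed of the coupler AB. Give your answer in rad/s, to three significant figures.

0.0224

ω₂ = 1.676 rad/s (from 16 rpm).
Differentiating the loop-closure r₂e^{iθ₂}+r₃e^{iθ₃}=r₁+r₄e^{iθ₄} gives r₂ω₂e^{iθ₂}+r₃ω₃e^{iθ₃}=r₄ω₄e^{iθ₄}.
Eliminating the other unknown: ω₃ = r₂ω₂ sin(θ₄−θ₂) / [r₃ sin(θ₃−θ₄)].
Numerator sine = -0.03316; denominator sine = +0.93969.
Result = 0.0466·1.676·(-0.03316) / (0.1228·(+0.93969)) = -0.022434 rad/s; magnitude 0.022434 rad/s.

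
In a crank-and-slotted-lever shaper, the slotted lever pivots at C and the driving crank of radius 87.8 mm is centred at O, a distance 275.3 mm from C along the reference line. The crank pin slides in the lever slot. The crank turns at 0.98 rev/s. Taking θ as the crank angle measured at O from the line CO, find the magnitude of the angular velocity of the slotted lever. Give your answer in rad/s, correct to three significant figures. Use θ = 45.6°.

ω = 6.158 rad/s (from 0.98 rev/s).
Crank pin A relative to C: A = (d + r cosθ, r sinθ); lever angle φ = atan2(r sinθ, d + r cosθ).
Differentiating tanφ: φ̇ = rω(d cosθ + r)/(d² + r² + 2dr cosθ).
d² + r² + 2dr cosθ = |CA|² = 0.117323 m²;  d cosθ + r = +0.28042 m.
|ω_lever| = |0.0878·6.158·+0.28042| / 0.117323 = 1.2922 rad/s.

1.29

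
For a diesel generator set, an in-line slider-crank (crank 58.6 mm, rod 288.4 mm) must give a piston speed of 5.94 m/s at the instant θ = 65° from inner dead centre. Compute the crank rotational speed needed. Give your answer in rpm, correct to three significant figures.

For an in-line slider-crank, |v_piston| = rω|sinθ|·[1 + r cosθ/√(L² − r² sin²θ)].
With r = 0.0586 m, L = 0.2884 m, θ = 65°: the bracketed kinematic factor |dx/dθ| = 0.05775 m.
ω = v/|dx/dθ| = 5.94/0.05775 = 102.86 rad/s.
N = 60ω/(2π) = 982.22 rpm.

982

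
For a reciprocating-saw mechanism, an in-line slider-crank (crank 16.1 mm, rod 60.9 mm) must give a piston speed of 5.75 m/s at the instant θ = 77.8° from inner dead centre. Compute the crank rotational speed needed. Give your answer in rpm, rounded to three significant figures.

3300

For an in-line slider-crank, |v_piston| = rω|sinθ|·[1 + r cosθ/√(L² − r² sin²θ)].
With r = 0.0161 m, L = 0.0609 m, θ = 77.8°: the bracketed kinematic factor |dx/dθ| = 0.016646 m.
ω = v/|dx/dθ| = 5.75/0.016646 = 345.42 rad/s.
N = 60ω/(2π) = 3298.5 rpm.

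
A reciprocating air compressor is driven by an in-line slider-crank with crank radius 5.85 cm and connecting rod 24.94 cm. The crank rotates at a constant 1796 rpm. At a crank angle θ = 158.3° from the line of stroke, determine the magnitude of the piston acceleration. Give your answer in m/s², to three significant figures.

1570

ω = 2π·1796/60 = 188.1 rad/s
x(θ) = r cosθ + √(L² − r² sin²θ); with ω constant, a = ω²·d²x/dθ².
d²x/dθ² = −r cosθ − r²(cos2θ)/√u − r⁴ sin²2θ/(4u^{3/2}),  u = L² − r² sin²θ = 0.0617325 m².
Substituting r = 0.0585 m, L = 0.2494 m, θ = 158.3°: d²x/dθ² = +0.044256 m.
a = ω²·d²x/dθ² = (188.1)²·(+0.044256) = +1565.5 m/s²;  |a| = 1565.5 m/s².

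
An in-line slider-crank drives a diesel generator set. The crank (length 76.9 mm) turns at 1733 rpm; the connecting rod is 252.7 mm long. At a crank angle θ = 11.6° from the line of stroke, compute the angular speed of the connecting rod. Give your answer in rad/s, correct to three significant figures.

ω = 181.5 rad/s (converted from 1733 rpm).
The rod makes angle φ with the slider axis where L sinφ = r sinθ; differentiating, L cosφ·φ̇ = r ω cosθ.
L cosφ = √(L² − r² sin²θ) = 0.25223 m.
|ω_rod| = r ω |cosθ| / √(L² − r² sin²θ) = 0.0769·181.5·0.97958/0.25223 = 54.2 rad/s.

54.2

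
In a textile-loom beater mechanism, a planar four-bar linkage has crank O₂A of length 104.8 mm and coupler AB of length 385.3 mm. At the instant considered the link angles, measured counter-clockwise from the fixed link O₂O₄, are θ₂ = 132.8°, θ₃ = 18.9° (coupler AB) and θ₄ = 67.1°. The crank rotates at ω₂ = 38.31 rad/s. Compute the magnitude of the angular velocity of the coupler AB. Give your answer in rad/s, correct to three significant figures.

ω₂ = 38.31 rad/s
Differentiating the loop-closure r₂e^{iθ₂}+r₃e^{iθ₃}=r₁+r₄e^{iθ₄} gives r₂ω₂e^{iθ₂}+r₃ω₃e^{iθ₃}=r₄ω₄e^{iθ₄}.
Eliminating the other unknown: ω₃ = r₂ω₂ sin(θ₄−θ₂) / [r₃ sin(θ₃−θ₄)].
Numerator sine = -0.91140; denominator sine = -0.74548.
Result = 0.1048·38.31·(-0.91140) / (0.3853·(-0.74548)) = +12.739 rad/s; magnitude 12.739 rad/s.

12.7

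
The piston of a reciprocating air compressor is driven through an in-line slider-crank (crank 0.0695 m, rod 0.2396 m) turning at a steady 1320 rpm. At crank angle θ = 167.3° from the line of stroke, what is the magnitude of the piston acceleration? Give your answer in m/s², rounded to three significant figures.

945

ω = 2π·1320/60 = 138.2 rad/s
x(θ) = r cosθ + √(L² − r² sin²θ); with ω constant, a = ω²·d²x/dθ².
d²x/dθ² = −r cosθ − r²(cos2θ)/√u − r⁴ sin²2θ/(4u^{3/2}),  u = L² − r² sin²θ = 0.0571747 m².
Substituting r = 0.0695 m, L = 0.2396 m, θ = 167.3°: d²x/dθ² = +0.049473 m.
a = ω²·d²x/dθ² = (138.2)²·(+0.049473) = +945.31 m/s²;  |a| = 945.31 m/s².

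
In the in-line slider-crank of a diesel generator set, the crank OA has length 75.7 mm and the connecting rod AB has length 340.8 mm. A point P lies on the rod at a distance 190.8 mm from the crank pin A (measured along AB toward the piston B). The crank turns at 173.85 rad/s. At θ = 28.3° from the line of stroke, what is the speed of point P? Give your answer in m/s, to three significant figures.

ω = 173.8 rad/s.  Crank-pin speed |V_A| = rω = 13.16 m/s, perpendicular to OA.
Rod angle: sinφ = −(r/L) sinθ ⇒ φ = -6.045°; ω_rod = −rω cosθ/√(L²−r²sin²θ) = -34.191 rad/s.
V_P = V_A + ω_rod × AP, with AP = 0.1908 m along the rod.
Components: V_Px = −rω sinθ − a·ω_rod·sinφ = -6.9262 m/s;  V_Py = rω cosθ + a·ω_rod·cosφ = +5.1001 m/s.
|V_P| = √(V_Px² + V_Py²) = 8.6014 m/s.

8.60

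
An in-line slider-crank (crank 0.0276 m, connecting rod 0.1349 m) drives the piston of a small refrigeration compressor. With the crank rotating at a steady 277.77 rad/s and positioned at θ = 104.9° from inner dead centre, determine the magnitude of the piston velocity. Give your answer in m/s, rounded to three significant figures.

7.01

ω = 277.8 rad/s
For an in-line slider-crank, x = r cosθ + √(L² − r² sin²θ), so v = −rω sinθ·[1 + r cosθ/√(L² − r² sin²θ)].
With r = 0.0276 m, L = 0.1349 m, θ = 104.9°: √(L² − r² sin²θ) = 0.13224 m.
v = −0.0276·277.8·0.96638·[1 + 0.0276·-0.25713/0.13224] = -7.0111 m/s.
|v| = 7.0111 m/s.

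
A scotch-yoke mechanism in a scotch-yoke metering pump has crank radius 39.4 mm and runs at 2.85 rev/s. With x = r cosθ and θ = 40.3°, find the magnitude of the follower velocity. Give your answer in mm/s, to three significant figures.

456

ω = 17.91 rad/s (from 2.85 rev/s).
x = r cosθ ⇒ ẋ = −rω sinθ.
|v| = rω|sinθ| = 0.0394·17.91·|sin 40.3°| = 0.45634 m/s = 456.34 mm/s.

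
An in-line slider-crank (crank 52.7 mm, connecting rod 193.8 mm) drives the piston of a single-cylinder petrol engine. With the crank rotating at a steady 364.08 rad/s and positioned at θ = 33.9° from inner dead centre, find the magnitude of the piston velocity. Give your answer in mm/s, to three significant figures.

ω = 364.1 rad/s
For an in-line slider-crank, x = r cosθ + √(L² − r² sin²θ), so v = −rω sinθ·[1 + r cosθ/√(L² − r² sin²θ)].
With r = 0.0527 m, L = 0.1938 m, θ = 33.9°: √(L² − r² sin²θ) = 0.19156 m.
v = −0.0527·364.1·0.55775·[1 + 0.0527·0.83001/0.19156] = -13.145 m/s.
|v| = 13.145 m/s = 13145 mm/s.

13100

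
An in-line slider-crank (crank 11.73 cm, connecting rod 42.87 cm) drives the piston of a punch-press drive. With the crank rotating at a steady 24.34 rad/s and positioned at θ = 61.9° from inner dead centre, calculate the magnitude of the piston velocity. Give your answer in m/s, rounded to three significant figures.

ω = 24.34 rad/s
For an in-line slider-crank, x = r cosθ + √(L² − r² sin²θ), so v = −rω sinθ·[1 + r cosθ/√(L² − r² sin²θ)].
With r = 0.1173 m, L = 0.4287 m, θ = 61.9°: √(L² − r² sin²θ) = 0.41603 m.
v = −0.1173·24.34·0.88213·[1 + 0.1173·0.47101/0.41603] = -2.853 m/s.
|v| = 2.853 m/s.

2.85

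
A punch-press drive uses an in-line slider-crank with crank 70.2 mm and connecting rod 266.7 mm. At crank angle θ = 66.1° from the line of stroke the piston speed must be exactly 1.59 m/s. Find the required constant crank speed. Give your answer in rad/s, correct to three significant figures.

22.3

For an in-line slider-crank, |v_piston| = rω|sinθ|·[1 + r cosθ/√(L² − r² sin²θ)].
With r = 0.0702 m, L = 0.2667 m, θ = 66.1°: the bracketed kinematic factor |dx/dθ| = 0.071232 m.
ω = v/|dx/dθ| = 1.59/0.071232 = 22.321 rad/s.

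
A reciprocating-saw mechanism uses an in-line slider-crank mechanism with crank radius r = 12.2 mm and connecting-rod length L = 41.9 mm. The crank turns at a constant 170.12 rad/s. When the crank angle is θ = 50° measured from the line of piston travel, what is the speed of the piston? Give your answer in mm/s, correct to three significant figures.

1900

ω = 170.1 rad/s
For an in-line slider-crank, x = r cosθ + √(L² − r² sin²θ), so v = −rω sinθ·[1 + r cosθ/√(L² − r² sin²θ)].
With r = 0.0122 m, L = 0.0419 m, θ = 50°: √(L² − r² sin²θ) = 0.040844 m.
v = −0.0122·170.1·0.76604·[1 + 0.0122·0.64279/0.040844] = -1.8952 m/s.
|v| = 1.8952 m/s = 1895.2 mm/s.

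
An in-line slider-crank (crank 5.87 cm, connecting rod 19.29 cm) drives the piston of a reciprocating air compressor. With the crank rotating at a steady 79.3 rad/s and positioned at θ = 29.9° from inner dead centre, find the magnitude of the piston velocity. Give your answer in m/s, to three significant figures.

2.94

ω = 79.3 rad/s
For an in-line slider-crank, x = r cosθ + √(L² − r² sin²θ), so v = −rω sinθ·[1 + r cosθ/√(L² − r² sin²θ)].
With r = 0.0587 m, L = 0.1929 m, θ = 29.9°: √(L² − r² sin²θ) = 0.19067 m.
v = −0.0587·79.3·0.49849·[1 + 0.0587·0.86690/0.19067] = -2.9397 m/s.
|v| = 2.9397 m/s.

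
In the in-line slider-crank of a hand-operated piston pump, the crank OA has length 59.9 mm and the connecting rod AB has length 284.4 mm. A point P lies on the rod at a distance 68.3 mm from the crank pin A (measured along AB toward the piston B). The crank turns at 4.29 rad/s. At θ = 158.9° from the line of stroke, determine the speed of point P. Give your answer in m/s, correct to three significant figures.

ω = 4.29 rad/s.  Crank-pin speed |V_A| = rω = 0.25697 m/s, perpendicular to OA.
Rod angle: sinφ = −(r/L) sinθ ⇒ φ = -4.348°; ω_rod = −rω cosθ/√(L²−r²sin²θ) = +0.84541 rad/s.
V_P = V_A + ω_rod × AP, with AP = 0.0683 m along the rod.
Components: V_Px = −rω sinθ − a·ω_rod·sinφ = -0.088131 m/s;  V_Py = rω cosθ + a·ω_rod·cosφ = -0.18217 m/s.
|V_P| = √(V_Px² + V_Py²) = 0.20237 m/s.

0.202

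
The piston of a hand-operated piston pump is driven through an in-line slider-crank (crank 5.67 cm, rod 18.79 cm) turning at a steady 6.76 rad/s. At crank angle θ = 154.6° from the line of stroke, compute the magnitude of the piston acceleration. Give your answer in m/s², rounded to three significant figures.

ω = 6.76 rad/s
x(θ) = r cosθ + √(L² − r² sin²θ); with ω constant, a = ω²·d²x/dθ².
d²x/dθ² = −r cosθ − r²(cos2θ)/√u − r⁴ sin²2θ/(4u^{3/2}),  u = L² − r² sin²θ = 0.0347149 m².
Substituting r = 0.0567 m, L = 0.1879 m, θ = 154.6°: d²x/dθ² = +0.040074 m.
a = ω²·d²x/dθ² = (6.76)²·(+0.040074) = +1.8313 m/s²;  |a| = 1.8313 m/s².

1.83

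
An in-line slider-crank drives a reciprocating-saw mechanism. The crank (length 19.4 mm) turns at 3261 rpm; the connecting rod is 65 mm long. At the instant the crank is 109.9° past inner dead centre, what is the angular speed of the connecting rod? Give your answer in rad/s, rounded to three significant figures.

ω = 341.5 rad/s (converted from 3261 rpm).
The rod makes angle φ with the slider axis where L sinφ = r sinθ; differentiating, L cosφ·φ̇ = r ω cosθ.
L cosφ = √(L² − r² sin²θ) = 0.062388 m.
|ω_rod| = r ω |cosθ| / √(L² − r² sin²θ) = 0.0194·341.5·0.34038/0.062388 = 36.145 rad/s.

36.1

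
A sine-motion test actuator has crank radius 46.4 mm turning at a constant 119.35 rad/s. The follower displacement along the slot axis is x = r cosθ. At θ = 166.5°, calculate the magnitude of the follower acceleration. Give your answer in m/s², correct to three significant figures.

643

ω = 119.3 rad/s
x = r cosθ ⇒ ẍ = −rω² cosθ (ω constant).
|a| = rω²|cosθ| = 0.0464·(119.3)²·|cos 166.5°| = 642.68 m/s².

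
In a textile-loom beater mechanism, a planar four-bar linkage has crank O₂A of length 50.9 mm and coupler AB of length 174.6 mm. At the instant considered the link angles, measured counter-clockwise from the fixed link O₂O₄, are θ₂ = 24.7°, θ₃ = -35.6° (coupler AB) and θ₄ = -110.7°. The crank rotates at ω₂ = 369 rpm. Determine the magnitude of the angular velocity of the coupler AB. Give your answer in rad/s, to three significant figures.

ω₂ = 38.64 rad/s (from 369 rpm).
Differentiating the loop-closure r₂e^{iθ₂}+r₃e^{iθ₃}=r₁+r₄e^{iθ₄} gives r₂ω₂e^{iθ₂}+r₃ω₃e^{iθ₃}=r₄ω₄e^{iθ₄}.
Eliminating the other unknown: ω₃ = r₂ω₂ sin(θ₄−θ₂) / [r₃ sin(θ₃−θ₄)].
Numerator sine = -0.70215; denominator sine = +0.96638.
Result = 0.0509·38.64·(-0.70215) / (0.1746·(+0.96638)) = -8.1849 rad/s; magnitude 8.1849 rad/s.

8.18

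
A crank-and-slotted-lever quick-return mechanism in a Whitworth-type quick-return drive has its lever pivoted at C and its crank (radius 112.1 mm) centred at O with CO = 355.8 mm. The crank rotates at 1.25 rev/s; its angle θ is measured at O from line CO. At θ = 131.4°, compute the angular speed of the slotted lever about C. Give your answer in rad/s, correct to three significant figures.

1.26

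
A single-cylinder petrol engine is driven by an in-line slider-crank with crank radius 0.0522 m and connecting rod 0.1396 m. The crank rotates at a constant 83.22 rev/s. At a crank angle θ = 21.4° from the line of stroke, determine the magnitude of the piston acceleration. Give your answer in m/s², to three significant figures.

ω = 2π·83.2 = 522.9 rad/s
x(θ) = r cosθ + √(L² − r² sin²θ); with ω constant, a = ω²·d²x/dθ².
d²x/dθ² = −r cosθ − r²(cos2θ)/√u − r⁴ sin²2θ/(4u^{3/2}),  u = L² − r² sin²θ = 0.0191254 m².
Substituting r = 0.0522 m, L = 0.1396 m, θ = 21.4°: d²x/dθ² = -0.063382 m.
a = ω²·d²x/dθ² = (522.9)²·(-0.063382) = -17329 m/s²;  |a| = 17329 m/s².

17300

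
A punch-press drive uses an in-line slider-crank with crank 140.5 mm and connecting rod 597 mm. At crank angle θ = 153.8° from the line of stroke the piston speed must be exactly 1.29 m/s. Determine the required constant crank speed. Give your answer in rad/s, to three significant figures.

26.4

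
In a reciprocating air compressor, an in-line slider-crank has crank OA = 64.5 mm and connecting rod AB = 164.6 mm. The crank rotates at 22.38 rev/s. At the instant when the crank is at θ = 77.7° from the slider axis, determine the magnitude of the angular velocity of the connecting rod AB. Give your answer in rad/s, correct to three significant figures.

12.7

ω = 140.6 rad/s (converted from 22.38 rev/s).
The rod makes angle φ with the slider axis where L sinφ = r sinθ; differentiating, L cosφ·φ̇ = r ω cosθ.
L cosφ = √(L² − r² sin²θ) = 0.15206 m.
|ω_rod| = r ω |cosθ| / √(L² − r² sin²θ) = 0.0645·140.6·0.21303/0.15206 = 12.707 rad/s.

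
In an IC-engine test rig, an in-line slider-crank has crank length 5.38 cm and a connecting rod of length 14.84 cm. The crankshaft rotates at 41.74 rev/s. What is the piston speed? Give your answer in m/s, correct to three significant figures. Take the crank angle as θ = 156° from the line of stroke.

3.82

ω = 2π·41.7 = 262.3 rad/s
For an in-line slider-crank, x = r cosθ + √(L² − r² sin²θ), so v = −rω sinθ·[1 + r cosθ/√(L² − r² sin²θ)].
With r = 0.0538 m, L = 0.1484 m, θ = 156°: √(L² − r² sin²θ) = 0.14678 m.
v = −0.0538·262.3·0.40674·[1 + 0.0538·-0.91355/0.14678] = -3.8172 m/s.
|v| = 3.8172 m/s.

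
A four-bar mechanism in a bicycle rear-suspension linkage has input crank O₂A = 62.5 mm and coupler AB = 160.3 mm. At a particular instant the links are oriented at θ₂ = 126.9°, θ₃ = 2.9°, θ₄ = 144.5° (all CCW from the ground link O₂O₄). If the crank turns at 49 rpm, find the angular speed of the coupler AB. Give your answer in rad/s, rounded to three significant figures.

0.974

ω₂ = 5.131 rad/s (from 49 rpm).
Differentiating the loop-closure r₂e^{iθ₂}+r₃e^{iθ₃}=r₁+r₄e^{iθ₄} gives r₂ω₂e^{iθ₂}+r₃ω₃e^{iθ₃}=r₄ω₄e^{iθ₄}.
Eliminating the other unknown: ω₃ = r₂ω₂ sin(θ₄−θ₂) / [r₃ sin(θ₃−θ₄)].
Numerator sine = +0.30237; denominator sine = -0.62115.
Result = 0.0625·5.131·(+0.30237) / (0.1603·(-0.62115)) = -0.9739 rad/s; magnitude 0.9739 rad/s.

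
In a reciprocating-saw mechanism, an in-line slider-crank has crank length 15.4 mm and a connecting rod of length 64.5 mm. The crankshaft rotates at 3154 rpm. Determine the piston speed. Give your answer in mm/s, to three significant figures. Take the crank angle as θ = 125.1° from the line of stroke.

3580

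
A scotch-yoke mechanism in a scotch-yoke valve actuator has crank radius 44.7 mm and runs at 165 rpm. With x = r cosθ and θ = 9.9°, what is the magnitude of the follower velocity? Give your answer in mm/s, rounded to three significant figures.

ω = 17.28 rad/s (from 165 rpm).
x = r cosθ ⇒ ẋ = −rω sinθ.
|v| = rω|sinθ| = 0.0447·17.28·|sin 9.9°| = 0.13279 m/s = 132.79 mm/s.

133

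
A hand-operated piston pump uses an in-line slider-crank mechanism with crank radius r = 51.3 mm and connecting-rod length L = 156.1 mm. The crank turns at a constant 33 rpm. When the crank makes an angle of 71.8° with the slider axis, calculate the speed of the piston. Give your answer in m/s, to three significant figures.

0.187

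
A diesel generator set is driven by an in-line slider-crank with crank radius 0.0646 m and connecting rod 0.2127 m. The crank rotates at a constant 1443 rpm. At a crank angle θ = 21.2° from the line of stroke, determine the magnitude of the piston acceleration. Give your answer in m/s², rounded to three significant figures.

1710

ω = 2π·1443/60 = 151.1 rad/s
x(θ) = r cosθ + √(L² − r² sin²θ); with ω constant, a = ω²·d²x/dθ².
d²x/dθ² = −r cosθ − r²(cos2θ)/√u − r⁴ sin²2θ/(4u^{3/2}),  u = L² − r² sin²θ = 0.0446956 m².
Substituting r = 0.0646 m, L = 0.2127 m, θ = 21.2°: d²x/dθ² = -0.075014 m.
a = ω²·d²x/dθ² = (151.1)²·(-0.075014) = -1712.9 m/s²;  |a| = 1712.9 m/s².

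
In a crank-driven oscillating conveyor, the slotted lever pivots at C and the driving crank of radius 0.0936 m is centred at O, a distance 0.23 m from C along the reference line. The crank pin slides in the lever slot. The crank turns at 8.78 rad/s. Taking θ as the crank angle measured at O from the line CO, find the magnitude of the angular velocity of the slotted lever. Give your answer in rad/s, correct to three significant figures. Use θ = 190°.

5.67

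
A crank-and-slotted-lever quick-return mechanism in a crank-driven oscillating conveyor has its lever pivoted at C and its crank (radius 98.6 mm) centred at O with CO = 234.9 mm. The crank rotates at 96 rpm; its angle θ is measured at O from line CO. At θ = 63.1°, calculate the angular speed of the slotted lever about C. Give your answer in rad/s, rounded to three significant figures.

ω = 10.05 rad/s (from 96 rpm).
Crank pin A relative to C: A = (d + r cosθ, r sinθ); lever angle φ = atan2(r sinθ, d + r cosθ).
Differentiating tanφ: φ̇ = rω(d cosθ + r)/(d² + r² + 2dr cosθ).
d² + r² + 2dr cosθ = |CA|² = 0.0858578 m²;  d cosθ + r = +0.20488 m.
|ω_lever| = |0.0986·10.05·+0.20488| / 0.0858578 = 2.3653 rad/s.

2.37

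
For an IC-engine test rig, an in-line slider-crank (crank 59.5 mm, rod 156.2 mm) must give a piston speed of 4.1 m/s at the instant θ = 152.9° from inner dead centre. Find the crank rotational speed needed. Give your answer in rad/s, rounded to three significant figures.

231

For an in-line slider-crank, |v_piston| = rω|sinθ|·[1 + r cosθ/√(L² − r² sin²θ)].
With r = 0.0595 m, L = 0.1562 m, θ = 152.9°: the bracketed kinematic factor |dx/dθ| = 0.017772 m.
ω = v/|dx/dθ| = 4.1/0.017772 = 230.7 rad/s.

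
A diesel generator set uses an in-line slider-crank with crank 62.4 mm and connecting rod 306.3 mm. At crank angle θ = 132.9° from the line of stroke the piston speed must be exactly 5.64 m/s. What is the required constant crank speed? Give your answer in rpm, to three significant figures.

1370

For an in-line slider-crank, |v_piston| = rω|sinθ|·[1 + r cosθ/√(L² − r² sin²θ)].
With r = 0.0624 m, L = 0.3063 m, θ = 132.9°: the bracketed kinematic factor |dx/dθ| = 0.0393 m.
ω = v/|dx/dθ| = 5.64/0.0393 = 143.51 rad/s.
N = 60ω/(2π) = 1370.4 rpm.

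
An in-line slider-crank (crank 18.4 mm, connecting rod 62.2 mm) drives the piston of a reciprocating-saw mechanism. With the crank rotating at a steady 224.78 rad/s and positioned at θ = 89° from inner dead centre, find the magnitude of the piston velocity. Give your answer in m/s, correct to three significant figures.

ω = 224.8 rad/s
For an in-line slider-crank, x = r cosθ + √(L² − r² sin²θ), so v = −rω sinθ·[1 + r cosθ/√(L² − r² sin²θ)].
With r = 0.0184 m, L = 0.0622 m, θ = 89°: √(L² − r² sin²θ) = 0.059417 m.
v = −0.0184·224.8·0.99985·[1 + 0.0184·0.01745/0.059417] = -4.1577 m/s.
|v| = 4.1577 m/s.

4.16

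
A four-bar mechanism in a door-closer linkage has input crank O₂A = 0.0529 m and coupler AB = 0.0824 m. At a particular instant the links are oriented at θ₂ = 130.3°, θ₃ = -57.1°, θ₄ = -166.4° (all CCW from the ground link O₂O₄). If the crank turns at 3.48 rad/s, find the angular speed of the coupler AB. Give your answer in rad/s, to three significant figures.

2.11

ω₂ = 3.48 rad/s
Differentiating the loop-closure r₂e^{iθ₂}+r₃e^{iθ₃}=r₁+r₄e^{iθ₄} gives r₂ω₂e^{iθ₂}+r₃ω₃e^{iθ₃}=r₄ω₄e^{iθ₄}.
Eliminating the other unknown: ω₃ = r₂ω₂ sin(θ₄−θ₂) / [r₃ sin(θ₃−θ₄)].
Numerator sine = +0.89337; denominator sine = +0.94380.
Result = 0.0529·3.48·(+0.89337) / (0.0824·(+0.94380)) = +2.1148 rad/s; magnitude 2.1148 rad/s.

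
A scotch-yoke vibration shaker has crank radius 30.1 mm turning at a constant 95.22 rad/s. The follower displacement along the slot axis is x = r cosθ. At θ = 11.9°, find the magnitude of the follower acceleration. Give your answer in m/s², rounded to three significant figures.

ω = 95.22 rad/s
x = r cosθ ⇒ ẍ = −rω² cosθ (ω constant).
|a| = rω²|cosθ| = 0.0301·(95.22)²·|cos 11.9°| = 267.05 m/s².

267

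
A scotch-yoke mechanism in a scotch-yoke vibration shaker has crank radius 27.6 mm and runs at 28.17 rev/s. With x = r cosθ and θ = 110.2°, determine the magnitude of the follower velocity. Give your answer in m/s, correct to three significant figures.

ω = 177 rad/s (from 28.17 rev/s).
x = r cosθ ⇒ ẋ = −rω sinθ.
|v| = rω|sinθ| = 0.0276·177·|sin 110.2°| = 4.5847 m/s.

4.58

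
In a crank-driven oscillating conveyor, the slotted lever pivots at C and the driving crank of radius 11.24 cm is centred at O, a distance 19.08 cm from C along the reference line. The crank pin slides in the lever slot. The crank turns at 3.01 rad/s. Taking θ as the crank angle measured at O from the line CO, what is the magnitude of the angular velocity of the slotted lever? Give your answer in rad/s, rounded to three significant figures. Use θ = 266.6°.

ω = 3.01 rad/s
Crank pin A relative to C: A = (d + r cosθ, r sinθ); lever angle φ = atan2(r sinθ, d + r cosθ).
Differentiating tanφ: φ̇ = rω(d cosθ + r)/(d² + r² + 2dr cosθ).
d² + r² + 2dr cosθ = |CA|² = 0.0464946 m²;  d cosθ + r = +0.10108 m.
|ω_lever| = |0.1124·3.01·+0.10108| / 0.0464946 = 0.73555 rad/s.

0.736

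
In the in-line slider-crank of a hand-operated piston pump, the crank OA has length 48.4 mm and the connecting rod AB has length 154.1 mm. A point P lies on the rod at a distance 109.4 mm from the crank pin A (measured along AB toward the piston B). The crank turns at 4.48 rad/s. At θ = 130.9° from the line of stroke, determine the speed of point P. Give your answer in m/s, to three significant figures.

0.145

ω = 4.48 rad/s.  Crank-pin speed |V_A| = rω = 0.21683 m/s, perpendicular to OA.
Rod angle: sinφ = −(r/L) sinθ ⇒ φ = -13.733°; ω_rod = −rω cosθ/√(L²−r²sin²θ) = +0.94839 rad/s.
V_P = V_A + ω_rod × AP, with AP = 0.1094 m along the rod.
Components: V_Px = −rω sinθ − a·ω_rod·sinφ = -0.13926 m/s;  V_Py = rω cosθ + a·ω_rod·cosφ = -0.041181 m/s.
|V_P| = √(V_Px² + V_Py²) = 0.14522 m/s.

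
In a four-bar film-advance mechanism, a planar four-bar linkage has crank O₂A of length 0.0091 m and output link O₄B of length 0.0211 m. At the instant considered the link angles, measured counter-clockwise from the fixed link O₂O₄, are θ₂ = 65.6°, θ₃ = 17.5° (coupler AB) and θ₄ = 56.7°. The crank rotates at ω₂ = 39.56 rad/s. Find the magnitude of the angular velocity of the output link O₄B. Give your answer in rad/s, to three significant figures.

ω₂ = 39.56 rad/s
Differentiating the loop-closure r₂e^{iθ₂}+r₃e^{iθ₃}=r₁+r₄e^{iθ₄} gives r₂ω₂e^{iθ₂}+r₃ω₃e^{iθ₃}=r₄ω₄e^{iθ₄}.
Eliminating the other unknown: ω₄ = r₂ω₂ sin(θ₂−θ₃) / [r₄ sin(θ₄−θ₃)].
Numerator sine = +0.74431; denominator sine = +0.63203.
Result = 0.0091·39.56·(+0.74431) / (0.0211·(+0.63203)) = +20.092 rad/s; magnitude 20.092 rad/s.

20.1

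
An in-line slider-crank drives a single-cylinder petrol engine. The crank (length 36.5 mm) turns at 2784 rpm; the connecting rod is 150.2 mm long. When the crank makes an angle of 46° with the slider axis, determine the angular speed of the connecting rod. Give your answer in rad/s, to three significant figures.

ω = 291.5 rad/s (converted from 2784 rpm).
The rod makes angle φ with the slider axis where L sinφ = r sinθ; differentiating, L cosφ·φ̇ = r ω cosθ.
L cosφ = √(L² − r² sin²θ) = 0.14789 m.
|ω_rod| = r ω |cosθ| / √(L² − r² sin²θ) = 0.0365·291.5·0.69466/0.14789 = 49.984 rad/s.

50.0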